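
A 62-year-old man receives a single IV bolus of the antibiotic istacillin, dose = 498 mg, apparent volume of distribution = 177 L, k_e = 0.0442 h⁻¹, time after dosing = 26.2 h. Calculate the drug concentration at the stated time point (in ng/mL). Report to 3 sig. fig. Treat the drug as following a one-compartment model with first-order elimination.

C₀ = Dose / Vd = 498.0 / 177 = 2.814 mg/L
C = C₀ · e^(−k·t) = 2.814 × e^(−0.04420 × 26.2)
  = 2.814 × 0.3141 = 0.8839 mg/L
Convert: 0.8839 mg/L × 1000 = 883.9 ng/mL

884 ng/mL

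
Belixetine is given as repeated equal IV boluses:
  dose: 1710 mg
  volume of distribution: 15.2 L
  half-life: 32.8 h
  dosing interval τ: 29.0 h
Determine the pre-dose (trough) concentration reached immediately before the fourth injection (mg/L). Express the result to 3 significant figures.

C₀ per dose = Dose / Vd = 1710 / 15.2 = 112.5 mg/L
k = ln2 / t½ = 0.693147 / 32.8 = 0.02113 h⁻¹
Fraction remaining after one interval: r = e^(−kτ) = e^(−0.02113 × 29.0) = 0.5418
Before dose 4, 3 doses have been given (aged 1τ, 2τ, 3τ).
C_trough = C₀ × (r + r² + … + r^3) = C₀ × r(1−r^3)/(1−r)
        = 112.5 × 0.5418 × (1 − 0.1590) / (1 − 0.5418) = 111.9 mg/L

112 mg/L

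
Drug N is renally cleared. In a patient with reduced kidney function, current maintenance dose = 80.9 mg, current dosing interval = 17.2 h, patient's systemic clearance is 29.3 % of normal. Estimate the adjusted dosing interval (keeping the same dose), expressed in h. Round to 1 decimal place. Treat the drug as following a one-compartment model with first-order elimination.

58.7 h

To keep the same average steady-state level, dosing rate must scale with clearance.
CL ratio = 29.3 / 100 = 0.2930
New interval (same dose) = 17.2 / 0.2930 = 58.70 h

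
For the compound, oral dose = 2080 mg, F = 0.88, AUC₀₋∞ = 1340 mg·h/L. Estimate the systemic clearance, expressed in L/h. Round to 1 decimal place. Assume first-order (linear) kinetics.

1.4 L/h

CL = F·Dose / AUC = 0.88 × 2080 / 1340 = 1.366 L/h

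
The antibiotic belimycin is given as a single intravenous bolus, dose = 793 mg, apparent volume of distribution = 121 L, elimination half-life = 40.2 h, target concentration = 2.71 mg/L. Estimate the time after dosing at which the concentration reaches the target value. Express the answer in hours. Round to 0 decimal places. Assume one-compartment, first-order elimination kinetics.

C₀ = Dose / Vd = 793.0 / 121 = 6.554 mg/L
k = ln2 / t½ = 0.693147 / 40.2 = 0.01724 h⁻¹
t = ln(C₀ / C) / k = ln(6.554 / 2.71) / 0.01724
  = ln(2.418) / 0.01724 = 0.8829 / 0.01724 = 51.21 h

51 h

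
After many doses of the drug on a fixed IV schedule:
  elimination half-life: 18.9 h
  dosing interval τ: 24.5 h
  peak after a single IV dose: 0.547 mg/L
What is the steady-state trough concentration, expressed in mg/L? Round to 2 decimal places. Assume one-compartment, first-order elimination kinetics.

k = ln2 / t½ = 0.693147 / 18.9 = 0.03667 h⁻¹
e^(−kτ) = e^(−0.03667 × 24.5) = 0.4072
Accumulation ratio R = 1 / (1 − e^(−kτ)) = 1 / (1 − 0.4072) = 1.687
Steady-state trough = C₀ × R × e^(−kτ) = 0.547 × 1.687 × 0.4072 = 0.3758 mg/L

0.38 mg/L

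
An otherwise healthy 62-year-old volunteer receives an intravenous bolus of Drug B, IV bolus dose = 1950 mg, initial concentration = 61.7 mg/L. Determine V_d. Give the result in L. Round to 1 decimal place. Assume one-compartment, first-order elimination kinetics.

31.6 L

Vd = Dose / C₀ = 1950 / 61.7 = 31.60 L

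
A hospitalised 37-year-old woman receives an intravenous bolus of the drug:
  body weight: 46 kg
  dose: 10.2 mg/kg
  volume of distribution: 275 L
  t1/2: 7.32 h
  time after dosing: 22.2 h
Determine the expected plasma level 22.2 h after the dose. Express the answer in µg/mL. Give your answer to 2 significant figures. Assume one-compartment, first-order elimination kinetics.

Total dose = 10.2 × 46 = 469.2 mg
C₀ = Dose / Vd = 469.2 / 275 = 1.706 mg/L
k = ln2 / t½ = 0.693147 / 7.32 = 0.09469 h⁻¹
C = C₀ · e^(−k·t) = 1.706 × e^(−0.09469 × 22.2)
  = 1.706 × 0.1222 = 0.2085 mg/L
(0.2085 mg/L = 0.2085 µg/mL)

0.21 µg/mL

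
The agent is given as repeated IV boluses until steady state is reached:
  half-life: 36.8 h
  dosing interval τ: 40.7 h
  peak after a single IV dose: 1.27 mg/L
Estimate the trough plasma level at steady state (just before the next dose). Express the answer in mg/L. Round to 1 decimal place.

1.1 mg/L

k = ln2 / t½ = 0.693147 / 36.8 = 0.01884 h⁻¹
e^(−kτ) = e^(−0.01884 × 40.7) = 0.4645
Accumulation ratio R = 1 / (1 − e^(−kτ)) = 1 / (1 − 0.4645) = 1.867
Steady-state trough = C₀ × R × e^(−kτ) = 1.27 × 1.867 × 0.4645 = 1.101 mg/L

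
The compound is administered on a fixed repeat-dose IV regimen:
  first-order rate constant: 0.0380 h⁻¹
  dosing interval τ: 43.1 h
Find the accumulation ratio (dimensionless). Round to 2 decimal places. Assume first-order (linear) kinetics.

1.24

e^(−kτ) = e^(−0.03800 × 43.1) = 0.1944
Accumulation ratio R = 1 / (1 − e^(−kτ)) = 1 / (1 − 0.1944) = 1.241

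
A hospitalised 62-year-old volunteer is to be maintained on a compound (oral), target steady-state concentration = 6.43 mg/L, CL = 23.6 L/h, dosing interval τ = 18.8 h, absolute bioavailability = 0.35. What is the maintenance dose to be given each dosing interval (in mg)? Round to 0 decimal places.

8151 mg

At steady state, F × (Dose/τ) = Css × CL.
Dose = Css × CL × τ / F = 6.43 × 23.60 × 18.8 / 0.35 = 8151 mg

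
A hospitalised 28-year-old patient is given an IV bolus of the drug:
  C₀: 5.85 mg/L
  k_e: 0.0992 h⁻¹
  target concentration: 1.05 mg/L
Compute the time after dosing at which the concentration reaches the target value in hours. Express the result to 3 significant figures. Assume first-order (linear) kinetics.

17.3 h

t = ln(C₀ / C) / k = ln(5.850 / 1.05) / 0.09920
  = ln(5.571) / 0.09920 = 1.718 / 0.09920 = 17.32 h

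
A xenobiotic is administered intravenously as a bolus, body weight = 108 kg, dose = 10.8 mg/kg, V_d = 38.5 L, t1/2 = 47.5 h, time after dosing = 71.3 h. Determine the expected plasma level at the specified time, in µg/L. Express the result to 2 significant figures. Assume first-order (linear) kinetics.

Total dose = 10.8 × 108 = 1166 mg
C₀ = Dose / Vd = 1166 / 38.5 = 30.29 mg/L
k = ln2 / t½ = 0.693147 / 47.5 = 0.01459 h⁻¹
C = C₀ · e^(−k·t) = 30.29 × e^(−0.01459 × 71.3)
  = 30.29 × 0.3534 = 10.70 mg/L
Convert: 10.70 mg/L × 1000 = 10700 µg/L

11000 µg/L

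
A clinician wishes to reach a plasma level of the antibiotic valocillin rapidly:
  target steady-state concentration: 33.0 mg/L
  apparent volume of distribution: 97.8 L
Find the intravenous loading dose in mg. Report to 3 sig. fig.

LD = Css × Vd = 33.0 × 97.8 = 3227 mg

3230 mg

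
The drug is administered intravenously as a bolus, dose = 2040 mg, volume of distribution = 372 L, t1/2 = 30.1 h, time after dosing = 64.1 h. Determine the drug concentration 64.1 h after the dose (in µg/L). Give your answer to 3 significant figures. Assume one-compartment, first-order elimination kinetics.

1250 µg/L

C₀ = Dose / Vd = 2040 / 372 = 5.484 mg/L
k = ln2 / t½ = 0.693147 / 30.1 = 0.02303 h⁻¹
C = C₀ · e^(−k·t) = 5.484 × e^(−0.02303 × 64.1)
  = 5.484 × 0.2285 = 1.253 mg/L
Convert: 1.253 mg/L × 1000 = 1253 µg/L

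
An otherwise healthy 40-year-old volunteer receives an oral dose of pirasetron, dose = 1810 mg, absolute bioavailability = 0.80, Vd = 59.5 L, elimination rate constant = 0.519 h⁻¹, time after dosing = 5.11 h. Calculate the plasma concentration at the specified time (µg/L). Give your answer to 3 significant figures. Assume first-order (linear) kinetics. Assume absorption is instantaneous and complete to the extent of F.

1720 µg/L

Amount reaching circulation = F × Dose = 0.80 × 1810 = 1448 mg
C₀ = F·Dose / Vd = 1448 / 59.5 = 24.34 mg/L
C = C₀ · e^(−k·t) = 24.34 × e^(−0.5190 × 5.11)
  = 24.34 × 0.07050 = 1.716 mg/L
Convert: 1.716 mg/L × 1000 = 1716 µg/L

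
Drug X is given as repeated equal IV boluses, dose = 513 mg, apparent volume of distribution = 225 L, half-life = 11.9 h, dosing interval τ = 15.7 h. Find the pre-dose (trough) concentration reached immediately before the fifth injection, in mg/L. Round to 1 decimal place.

1.5 mg/L

C₀ per dose = Dose / Vd = 513 / 225 = 2.280 mg/L
k = ln2 / t½ = 0.693147 / 11.9 = 0.05825 h⁻¹
Fraction remaining after one interval: r = e^(−kτ) = e^(−0.05825 × 15.7) = 0.4007
Before dose 5, 4 doses have been given (aged 1τ, 2τ, 3τ, 4τ).
C_trough = C₀ × (r + r² + … + r^4) = C₀ × r(1−r^4)/(1−r)
        = 2.280 × 0.4007 × (1 − 0.02578) / (1 − 0.4007) = 1.485 mg/L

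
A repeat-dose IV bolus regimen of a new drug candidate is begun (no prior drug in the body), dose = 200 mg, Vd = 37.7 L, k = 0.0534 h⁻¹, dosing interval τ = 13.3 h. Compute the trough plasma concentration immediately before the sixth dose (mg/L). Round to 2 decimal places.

4.98 mg/L

C₀ per dose = Dose / Vd = 200 / 37.7 = 5.305 mg/L
Fraction remaining after one interval: r = e^(−kτ) = e^(−0.05340 × 13.3) = 0.4915
Before dose 6, 5 doses have been given (aged 1τ, 2τ, 3τ, 4τ, 5τ).
C_trough = C₀ × (r + r² + … + r^5) = C₀ × r(1−r^5)/(1−r)
        = 5.305 × 0.4915 × (1 − 0.02868) / (1 − 0.4915) = 4.981 mg/L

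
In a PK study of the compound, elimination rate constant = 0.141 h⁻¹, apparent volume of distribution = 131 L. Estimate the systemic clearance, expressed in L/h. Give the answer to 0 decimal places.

CL = k × Vd = 0.141 × 131 = 18.47 L/h

18 L/h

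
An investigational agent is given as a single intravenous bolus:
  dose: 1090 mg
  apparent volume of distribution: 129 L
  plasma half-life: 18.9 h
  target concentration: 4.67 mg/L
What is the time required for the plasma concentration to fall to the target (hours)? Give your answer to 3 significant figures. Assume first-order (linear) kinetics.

C₀ = Dose / Vd = 1090 / 129 = 8.450 mg/L
k = ln2 / t½ = 0.693147 / 18.9 = 0.03667 h⁻¹
t = ln(C₀ / C) / k = ln(8.450 / 4.67) / 0.03667
  = ln(1.809) / 0.03667 = 0.5928 / 0.03667 = 16.17 h

16.2 h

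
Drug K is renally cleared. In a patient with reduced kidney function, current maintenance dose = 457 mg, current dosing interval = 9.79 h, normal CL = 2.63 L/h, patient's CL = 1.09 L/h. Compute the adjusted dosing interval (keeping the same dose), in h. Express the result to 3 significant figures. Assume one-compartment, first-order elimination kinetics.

23.6 h

To keep the same average steady-state level, dosing rate must scale with clearance.
CL ratio = 1.09 / 2.63 = 0.4144
New interval (same dose) = 9.79 / 0.4144 = 23.62 h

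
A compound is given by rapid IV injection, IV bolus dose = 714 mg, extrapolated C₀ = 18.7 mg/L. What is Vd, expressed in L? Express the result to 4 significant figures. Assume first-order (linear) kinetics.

Vd = Dose / C₀ = 714.0 / 18.7 = 38.18 L

38.18 L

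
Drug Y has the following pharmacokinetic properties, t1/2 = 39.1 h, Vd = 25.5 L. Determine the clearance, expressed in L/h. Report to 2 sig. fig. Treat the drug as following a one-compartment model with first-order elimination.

k = ln2 / t½ = 0.693147 / 39.1 = 0.01773 h⁻¹
CL = k × Vd = 0.01773 × 25.5 = 0.4521 L/h

0.45 L/h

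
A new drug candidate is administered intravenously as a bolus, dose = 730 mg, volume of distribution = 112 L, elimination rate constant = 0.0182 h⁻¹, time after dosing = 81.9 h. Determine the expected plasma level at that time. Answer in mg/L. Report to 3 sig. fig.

C₀ = Dose / Vd = 730.0 / 112 = 6.518 mg/L
C = C₀ · e^(−k·t) = 6.518 × e^(−0.01820 × 81.9)
  = 6.518 × 0.2252 = 1.468 mg/L

1.47 mg/L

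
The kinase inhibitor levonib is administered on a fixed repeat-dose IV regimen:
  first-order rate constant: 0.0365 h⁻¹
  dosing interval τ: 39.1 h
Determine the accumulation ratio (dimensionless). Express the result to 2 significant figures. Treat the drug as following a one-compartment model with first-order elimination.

1.3

e^(−kτ) = e^(−0.03650 × 39.1) = 0.2400
Accumulation ratio R = 1 / (1 − e^(−kτ)) = 1 / (1 − 0.2400) = 1.316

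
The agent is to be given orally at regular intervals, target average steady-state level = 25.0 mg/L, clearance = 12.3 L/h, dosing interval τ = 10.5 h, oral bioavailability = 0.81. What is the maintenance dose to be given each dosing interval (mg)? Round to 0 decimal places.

At steady state, F × (Dose/τ) = Css × CL.
Dose = Css × CL × τ / F = 25.0 × 12.30 × 10.5 / 0.81 = 3986 mg

3986 mg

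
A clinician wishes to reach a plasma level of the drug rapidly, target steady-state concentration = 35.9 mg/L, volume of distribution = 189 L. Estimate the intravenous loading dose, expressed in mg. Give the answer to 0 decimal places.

LD = Css × Vd = 35.9 × 189 = 6785 mg

6785 mg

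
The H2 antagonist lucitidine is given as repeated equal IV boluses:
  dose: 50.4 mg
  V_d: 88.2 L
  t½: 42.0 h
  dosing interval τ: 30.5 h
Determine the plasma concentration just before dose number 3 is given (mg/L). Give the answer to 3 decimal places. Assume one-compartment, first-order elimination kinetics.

0.554 mg/L

C₀ per dose = Dose / Vd = 50.4 / 88.2 = 0.5714 mg/L
k = ln2 / t½ = 0.693147 / 42.0 = 0.01650 h⁻¹
Fraction remaining after one interval: r = e^(−kτ) = e^(−0.01650 × 30.5) = 0.6046
Before dose 3, 2 doses have been given (aged 1τ, 2τ).
C_trough = C₀ × (r + r²) = 0.5714 × (0.6046 + 0.3655) = 0.5543 mg/L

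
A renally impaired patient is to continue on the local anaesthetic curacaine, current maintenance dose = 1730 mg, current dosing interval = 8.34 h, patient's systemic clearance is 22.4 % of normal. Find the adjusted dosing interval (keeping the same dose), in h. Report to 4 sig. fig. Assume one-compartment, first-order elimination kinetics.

To keep the same average steady-state level, dosing rate must scale with clearance.
CL ratio = 22.4 / 100 = 0.2240
New interval (same dose) = 8.34 / 0.2240 = 37.23 h

37.23 h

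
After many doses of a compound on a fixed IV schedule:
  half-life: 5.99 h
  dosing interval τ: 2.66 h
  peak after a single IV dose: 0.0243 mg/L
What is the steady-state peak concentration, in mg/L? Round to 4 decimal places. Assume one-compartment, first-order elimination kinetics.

k = ln2 / t½ = 0.693147 / 5.99 = 0.1157 h⁻¹
e^(−kτ) = e^(−0.1157 × 2.66) = 0.7351
Accumulation ratio R = 1 / (1 − e^(−kτ)) = 1 / (1 − 0.7351) = 3.775
Steady-state peak = C₀ × R = 0.0243 × 3.775 = 0.09173 mg/L

0.0917 mg/L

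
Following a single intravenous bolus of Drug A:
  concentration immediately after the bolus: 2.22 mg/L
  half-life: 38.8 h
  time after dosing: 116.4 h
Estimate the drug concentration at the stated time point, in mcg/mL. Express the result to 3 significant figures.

k = ln2 / t½ = 0.693147 / 38.8 = 0.01786 h⁻¹
t / t½ = 116.4 / 38.8 = 3 half-lives
C = C₀ × (1/2)^3 = 2.220 × 0.1250 = 0.2775 mg/L
(0.2775 mg/L = 0.2775 mcg/mL)

0.278 mcg/mL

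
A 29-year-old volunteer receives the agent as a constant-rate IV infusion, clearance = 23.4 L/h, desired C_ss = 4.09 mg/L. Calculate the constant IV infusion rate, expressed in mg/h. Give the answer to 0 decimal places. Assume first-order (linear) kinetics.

At steady state, infusion rate R₀ = Css × CL = 4.09 × 23.40 = 95.71 mg/h

96 mg/h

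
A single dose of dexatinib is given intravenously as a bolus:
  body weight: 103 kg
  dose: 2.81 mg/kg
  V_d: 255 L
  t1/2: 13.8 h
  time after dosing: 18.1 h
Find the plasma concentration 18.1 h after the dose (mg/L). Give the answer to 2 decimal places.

Total dose = 2.81 × 103 = 289.4 mg
C₀ = Dose / Vd = 289.4 / 255 = 1.135 mg/L
k = ln2 / t½ = 0.693147 / 13.8 = 0.05023 h⁻¹
C = C₀ · e^(−k·t) = 1.135 × e^(−0.05023 × 18.1)
  = 1.135 × 0.4029 = 0.4573 mg/L

0.46 mg/L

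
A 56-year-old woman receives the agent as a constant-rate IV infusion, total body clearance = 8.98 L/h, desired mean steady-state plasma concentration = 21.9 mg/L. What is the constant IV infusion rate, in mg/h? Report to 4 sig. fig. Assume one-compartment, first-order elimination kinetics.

196.7 mg/h

At steady state, infusion rate R₀ = Css × CL = 21.9 × 8.980 = 196.7 mg/h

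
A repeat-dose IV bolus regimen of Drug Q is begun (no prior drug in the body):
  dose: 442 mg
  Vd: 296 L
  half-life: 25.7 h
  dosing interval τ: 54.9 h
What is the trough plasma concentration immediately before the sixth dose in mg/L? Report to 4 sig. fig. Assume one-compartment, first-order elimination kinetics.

0.4394 mg/L

C₀ per dose = Dose / Vd = 442 / 296 = 1.493 mg/L
k = ln2 / t½ = 0.693147 / 25.7 = 0.02697 h⁻¹
Fraction remaining after one interval: r = e^(−kτ) = e^(−0.02697 × 54.9) = 0.2275
Before dose 6, 5 doses have been given (aged 1τ, 2τ, 3τ, 4τ, 5τ).
C_trough = C₀ × (r + r² + … + r^5) = C₀ × r(1−r^5)/(1−r)
        = 1.493 × 0.2275 × (1 − 0.0006094) / (1 − 0.2275) = 0.4394 mg/L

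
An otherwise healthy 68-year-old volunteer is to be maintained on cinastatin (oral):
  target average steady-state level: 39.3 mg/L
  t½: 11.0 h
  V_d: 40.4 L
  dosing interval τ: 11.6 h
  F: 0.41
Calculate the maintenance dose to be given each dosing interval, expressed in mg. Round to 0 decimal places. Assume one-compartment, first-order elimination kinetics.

k = ln2 / t½ = 0.693147 / 11.0 = 0.06301 h⁻¹
CL = k × Vd = 0.06301 × 40.4 = 2.546 L/h
At steady state, F × (Dose/τ) = Css × CL.
Dose = Css × CL × τ / F = 39.3 × 2.546 × 11.6 / 0.41 = 2831 mg

2831 mg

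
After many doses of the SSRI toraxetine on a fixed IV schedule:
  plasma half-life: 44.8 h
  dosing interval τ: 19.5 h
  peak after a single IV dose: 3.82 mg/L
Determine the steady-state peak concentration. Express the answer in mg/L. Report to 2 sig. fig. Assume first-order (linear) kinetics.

k = ln2 / t½ = 0.693147 / 44.8 = 0.01547 h⁻¹
e^(−kτ) = e^(−0.01547 × 19.5) = 0.7396
Accumulation ratio R = 1 / (1 − e^(−kτ)) = 1 / (1 − 0.7396) = 3.840
Steady-state peak = C₀ × R = 3.82 × 3.840 = 14.67 mg/L

15 mg/L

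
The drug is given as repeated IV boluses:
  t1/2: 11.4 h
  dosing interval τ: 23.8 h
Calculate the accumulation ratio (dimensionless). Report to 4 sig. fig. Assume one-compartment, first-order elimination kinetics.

1.308

k = ln2 / t½ = 0.693147 / 11.4 = 0.06080 h⁻¹
e^(−kτ) = e^(−0.06080 × 23.8) = 0.2353
Accumulation ratio R = 1 / (1 − e^(−kτ)) = 1 / (1 − 0.2353) = 1.308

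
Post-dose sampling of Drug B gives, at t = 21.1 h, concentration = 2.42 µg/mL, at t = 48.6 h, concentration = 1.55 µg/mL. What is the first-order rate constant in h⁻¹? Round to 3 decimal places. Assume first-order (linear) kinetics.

0.016 h⁻¹

k = ln(C₁/C₂) / (t₂ − t₁) = ln(2.42/1.55) / (48.6 − 21.1)
  = 0.4455 / 27.50 = 0.01620 h⁻¹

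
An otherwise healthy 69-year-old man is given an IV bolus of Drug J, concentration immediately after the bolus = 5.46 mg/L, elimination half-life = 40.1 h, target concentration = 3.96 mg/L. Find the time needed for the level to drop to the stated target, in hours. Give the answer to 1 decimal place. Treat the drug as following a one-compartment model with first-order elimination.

k = ln2 / t½ = 0.693147 / 40.1 = 0.01729 h⁻¹
t = ln(C₀ / C) / k = ln(5.460 / 3.96) / 0.01729
  = ln(1.379) / 0.01729 = 0.3214 / 0.01729 = 18.59 h

18.6 h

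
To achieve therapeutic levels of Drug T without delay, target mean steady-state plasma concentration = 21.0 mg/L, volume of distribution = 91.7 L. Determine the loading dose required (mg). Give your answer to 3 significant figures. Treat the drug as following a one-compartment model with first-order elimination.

1930 mg

LD = Css × Vd = 21.0 × 91.7 = 1926 mg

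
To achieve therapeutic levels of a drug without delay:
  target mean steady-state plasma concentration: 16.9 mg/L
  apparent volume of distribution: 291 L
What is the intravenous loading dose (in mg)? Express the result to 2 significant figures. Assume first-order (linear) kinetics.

4900 mg

LD = Css × Vd = 16.9 × 291 = 4918 mg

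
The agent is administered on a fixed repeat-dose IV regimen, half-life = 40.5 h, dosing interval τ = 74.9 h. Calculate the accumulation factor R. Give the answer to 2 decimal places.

k = ln2 / t½ = 0.693147 / 40.5 = 0.01711 h⁻¹
e^(−kτ) = e^(−0.01711 × 74.9) = 0.2776
Accumulation ratio R = 1 / (1 − e^(−kτ)) = 1 / (1 − 0.2776) = 1.384

1.38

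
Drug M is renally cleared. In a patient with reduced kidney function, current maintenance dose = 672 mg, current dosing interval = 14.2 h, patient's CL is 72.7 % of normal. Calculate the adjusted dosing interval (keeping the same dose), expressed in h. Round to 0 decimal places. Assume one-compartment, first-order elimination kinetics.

To keep the same average steady-state level, dosing rate must scale with clearance.
CL ratio = 72.7 / 100 = 0.7270
New interval (same dose) = 14.2 / 0.7270 = 19.53 h

20 h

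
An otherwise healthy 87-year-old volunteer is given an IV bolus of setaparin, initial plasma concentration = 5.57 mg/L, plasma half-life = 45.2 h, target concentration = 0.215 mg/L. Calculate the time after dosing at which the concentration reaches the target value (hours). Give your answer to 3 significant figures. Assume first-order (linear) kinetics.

212 h

k = ln2 / t½ = 0.693147 / 45.2 = 0.01534 h⁻¹
t = ln(C₀ / C) / k = ln(5.570 / 0.215) / 0.01534
  = ln(25.91) / 0.01534 = 3.255 / 0.01534 = 212.2 h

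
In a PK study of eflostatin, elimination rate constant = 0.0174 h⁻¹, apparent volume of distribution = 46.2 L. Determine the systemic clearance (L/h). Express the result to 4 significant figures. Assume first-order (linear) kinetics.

0.8039 L/h

CL = k × Vd = 0.0174 × 46.2 = 0.8039 L/h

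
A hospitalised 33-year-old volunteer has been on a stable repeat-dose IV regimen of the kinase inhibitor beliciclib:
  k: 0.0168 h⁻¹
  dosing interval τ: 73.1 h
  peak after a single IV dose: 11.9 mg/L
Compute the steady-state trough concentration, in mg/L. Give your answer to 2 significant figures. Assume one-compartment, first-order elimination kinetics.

4.9 mg/L

e^(−kτ) = e^(−0.01680 × 73.1) = 0.2929
Accumulation ratio R = 1 / (1 − e^(−kτ)) = 1 / (1 − 0.2929) = 1.414
Steady-state trough = C₀ × R × e^(−kτ) = 11.9 × 1.414 × 0.2929 = 4.929 mg/L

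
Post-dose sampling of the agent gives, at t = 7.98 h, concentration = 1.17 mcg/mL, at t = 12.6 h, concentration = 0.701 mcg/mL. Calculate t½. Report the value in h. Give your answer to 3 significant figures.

k = ln(C₁/C₂) / (t₂ − t₁) = ln(1.17/0.701) / (12.6 − 7.98)
  = 0.5123 / 4.620 = 0.1109 h⁻¹
t½ = ln2 / k = 0.693147 / 0.1109 = 6.250 h

6.25 h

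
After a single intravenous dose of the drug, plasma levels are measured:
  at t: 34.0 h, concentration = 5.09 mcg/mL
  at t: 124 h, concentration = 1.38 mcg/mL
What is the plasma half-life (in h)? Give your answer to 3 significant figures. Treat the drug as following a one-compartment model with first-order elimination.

47.8 h

k = ln(C₁/C₂) / (t₂ − t₁) = ln(5.09/1.38) / (124 − 34.0)
  = 1.305 / 90.00 = 0.01450 h⁻¹
t½ = ln2 / k = 0.693147 / 0.01450 = 47.80 h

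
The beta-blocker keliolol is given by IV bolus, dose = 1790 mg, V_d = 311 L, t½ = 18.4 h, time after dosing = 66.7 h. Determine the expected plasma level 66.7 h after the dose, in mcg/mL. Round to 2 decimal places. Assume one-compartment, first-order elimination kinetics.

C₀ = Dose / Vd = 1790 / 311 = 5.756 mg/L
k = ln2 / t½ = 0.693147 / 18.4 = 0.03767 h⁻¹
C = C₀ · e^(−k·t) = 5.756 × e^(−0.03767 × 66.7)
  = 5.756 × 0.08106 = 0.4666 mg/L
(0.4666 mg/L = 0.4666 mcg/mL)

0.47 mcg/mL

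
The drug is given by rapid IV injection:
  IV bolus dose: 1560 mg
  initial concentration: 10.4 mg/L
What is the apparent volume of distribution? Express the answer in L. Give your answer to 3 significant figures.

150 L

Vd = Dose / C₀ = 1560 / 10.4 = 150.0 L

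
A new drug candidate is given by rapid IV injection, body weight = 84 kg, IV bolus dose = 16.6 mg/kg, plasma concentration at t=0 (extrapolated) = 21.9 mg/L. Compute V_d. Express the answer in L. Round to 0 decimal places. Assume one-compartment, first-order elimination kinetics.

64 L

Dose = 16.6 × 84 = 1394 mg
Vd = Dose / C₀ = 1394 / 21.9 = 63.65 L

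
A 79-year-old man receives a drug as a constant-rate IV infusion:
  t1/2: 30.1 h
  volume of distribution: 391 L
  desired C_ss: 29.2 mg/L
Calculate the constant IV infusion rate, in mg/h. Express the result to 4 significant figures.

262.9 mg/h

k = ln2 / t½ = 0.693147 / 30.1 = 0.02303 h⁻¹
CL = k × Vd = 0.02303 × 391 = 9.005 L/h
At steady state, infusion rate R₀ = Css × CL = 29.2 × 9.005 = 262.9 mg/h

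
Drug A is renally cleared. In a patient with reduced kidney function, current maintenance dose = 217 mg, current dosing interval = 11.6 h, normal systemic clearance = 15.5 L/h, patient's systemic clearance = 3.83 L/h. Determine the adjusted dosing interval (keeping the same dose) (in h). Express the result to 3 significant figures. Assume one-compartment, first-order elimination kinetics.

To keep the same average steady-state level, dosing rate must scale with clearance.
CL ratio = 3.83 / 15.5 = 0.2471
New interval (same dose) = 11.6 / 0.2471 = 46.94 h

46.9 h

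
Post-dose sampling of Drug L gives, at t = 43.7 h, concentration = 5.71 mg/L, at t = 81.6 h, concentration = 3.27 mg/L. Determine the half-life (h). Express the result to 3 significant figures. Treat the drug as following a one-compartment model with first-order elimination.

47.1 h

k = ln(C₁/C₂) / (t₂ − t₁) = ln(5.71/3.27) / (81.6 − 43.7)
  = 0.5574 / 37.90 = 0.01471 h⁻¹
t½ = ln2 / k = 0.693147 / 0.01471 = 47.12 h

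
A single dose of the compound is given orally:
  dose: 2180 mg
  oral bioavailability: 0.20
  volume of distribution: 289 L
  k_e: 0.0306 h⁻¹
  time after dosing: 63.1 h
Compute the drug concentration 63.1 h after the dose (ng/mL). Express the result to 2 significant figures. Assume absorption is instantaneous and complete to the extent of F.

Amount reaching circulation = F × Dose = 0.20 × 2180 = 436.0 mg
C₀ = F·Dose / Vd = 436.0 / 289 = 1.509 mg/L
C = C₀ · e^(−k·t) = 1.509 × e^(−0.03060 × 63.1)
  = 1.509 × 0.1450 = 0.2188 mg/L
Convert: 0.2188 mg/L × 1000 = 218.8 ng/mL

220 ng/mL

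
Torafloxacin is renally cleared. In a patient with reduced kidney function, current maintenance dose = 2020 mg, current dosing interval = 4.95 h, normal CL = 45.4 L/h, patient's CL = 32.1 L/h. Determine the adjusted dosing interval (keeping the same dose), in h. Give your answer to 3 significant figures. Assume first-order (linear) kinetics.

7.00 h

To keep the same average steady-state level, dosing rate must scale with clearance.
CL ratio = 32.1 / 45.4 = 0.7070
New interval (same dose) = 4.95 / 0.7070 = 7.001 h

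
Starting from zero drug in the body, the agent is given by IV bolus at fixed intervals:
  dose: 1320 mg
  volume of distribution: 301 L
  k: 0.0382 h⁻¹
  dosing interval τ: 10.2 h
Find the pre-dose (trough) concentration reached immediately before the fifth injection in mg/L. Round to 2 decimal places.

7.27 mg/L

C₀ per dose = Dose / Vd = 1320 / 301 = 4.385 mg/L
Fraction remaining after one interval: r = e^(−kτ) = e^(−0.03820 × 10.2) = 0.6773
Before dose 5, 4 doses have been given (aged 1τ, 2τ, 3τ, 4τ).
C_trough = C₀ × (r + r² + … + r^4) = C₀ × r(1−r^4)/(1−r)
        = 4.385 × 0.6773 × (1 − 0.2104) / (1 − 0.6773) = 7.267 mg/L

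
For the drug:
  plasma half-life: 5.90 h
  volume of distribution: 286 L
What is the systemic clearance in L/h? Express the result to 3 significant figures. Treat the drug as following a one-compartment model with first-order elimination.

k = ln2 / t½ = 0.693147 / 5.90 = 0.1175 h⁻¹
CL = k × Vd = 0.1175 × 286 = 33.61 L/h

33.6 L/h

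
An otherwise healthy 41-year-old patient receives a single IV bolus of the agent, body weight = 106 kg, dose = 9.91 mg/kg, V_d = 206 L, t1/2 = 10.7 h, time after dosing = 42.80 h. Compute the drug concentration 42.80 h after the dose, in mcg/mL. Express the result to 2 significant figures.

0.32 mcg/mL

Total dose = 9.91 × 106 = 1050 mg
C₀ = Dose / Vd = 1050 / 206 = 5.097 mg/L
k = ln2 / t½ = 0.693147 / 10.7 = 0.06478 h⁻¹
t / t½ = 42.80 / 10.7 = 4 half-lives
C = C₀ × (1/2)^4 = 5.097 × 0.06250 = 0.3186 mg/L
(0.3186 mg/L = 0.3186 mcg/mL)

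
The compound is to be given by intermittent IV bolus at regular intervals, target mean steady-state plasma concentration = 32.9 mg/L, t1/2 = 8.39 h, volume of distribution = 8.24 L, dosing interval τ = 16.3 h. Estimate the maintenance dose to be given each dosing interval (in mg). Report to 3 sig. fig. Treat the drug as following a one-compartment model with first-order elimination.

k = ln2 / t½ = 0.693147 / 8.39 = 0.08262 h⁻¹
CL = k × Vd = 0.08262 × 8.24 = 0.6808 L/h
At steady state, Dose/τ = Css × CL.
Dose = Css × CL × τ = 32.9 × 0.6808 × 16.3 = 365.1 mg

365 mg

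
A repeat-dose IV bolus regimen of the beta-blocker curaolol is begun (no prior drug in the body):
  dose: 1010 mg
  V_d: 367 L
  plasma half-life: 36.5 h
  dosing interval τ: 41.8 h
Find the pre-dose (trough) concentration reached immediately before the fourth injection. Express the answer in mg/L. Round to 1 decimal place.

C₀ per dose = Dose / Vd = 1010 / 367 = 2.752 mg/L
k = ln2 / t½ = 0.693147 / 36.5 = 0.01899 h⁻¹
Fraction remaining after one interval: r = e^(−kτ) = e^(−0.01899 × 41.8) = 0.4521
Before dose 4, 3 doses have been given (aged 1τ, 2τ, 3τ).
C_trough = C₀ × (r + r² + … + r^3) = C₀ × r(1−r^3)/(1−r)
        = 2.752 × 0.4521 × (1 − 0.09241) / (1 − 0.4521) = 2.061 mg/L

2.1 mg/L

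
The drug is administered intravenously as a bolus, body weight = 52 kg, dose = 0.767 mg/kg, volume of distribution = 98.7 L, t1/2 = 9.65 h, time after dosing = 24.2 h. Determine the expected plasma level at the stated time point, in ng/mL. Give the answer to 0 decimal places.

Total dose = 0.767 × 52 = 39.88 mg
C₀ = Dose / Vd = 39.88 / 98.7 = 0.4041 mg/L
k = ln2 / t½ = 0.693147 / 9.65 = 0.07183 h⁻¹
C = C₀ · e^(−k·t) = 0.4041 × e^(−0.07183 × 24.2)
  = 0.4041 × 0.1758 = 0.07104 mg/L
Convert: 0.07104 mg/L × 1000 = 71.04 ng/mL

71 ng/mL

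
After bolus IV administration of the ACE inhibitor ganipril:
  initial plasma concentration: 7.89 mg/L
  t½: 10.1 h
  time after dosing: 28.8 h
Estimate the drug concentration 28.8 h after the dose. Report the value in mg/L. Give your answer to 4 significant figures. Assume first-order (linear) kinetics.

k = ln2 / t½ = 0.693147 / 10.1 = 0.06863 h⁻¹
C = C₀ · e^(−k·t) = 7.890 × e^(−0.06863 × 28.8)
  = 7.890 × 0.1385 = 1.093 mg/L

1.093 mg/L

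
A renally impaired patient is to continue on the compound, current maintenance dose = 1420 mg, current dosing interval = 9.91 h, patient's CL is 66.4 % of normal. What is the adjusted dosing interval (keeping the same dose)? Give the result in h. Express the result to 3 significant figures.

To keep the same average steady-state level, dosing rate must scale with clearance.
CL ratio = 66.4 / 100 = 0.6640
New interval (same dose) = 9.91 / 0.6640 = 14.92 h

14.9 h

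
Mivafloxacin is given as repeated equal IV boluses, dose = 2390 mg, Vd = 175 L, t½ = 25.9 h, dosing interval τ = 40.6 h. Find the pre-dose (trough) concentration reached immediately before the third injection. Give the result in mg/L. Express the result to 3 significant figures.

C₀ per dose = Dose / Vd = 2390 / 175 = 13.66 mg/L
k = ln2 / t½ = 0.693147 / 25.9 = 0.02676 h⁻¹
Fraction remaining after one interval: r = e^(−kτ) = e^(−0.02676 × 40.6) = 0.3374
Before dose 3, 2 doses have been given (aged 1τ, 2τ).
C_trough = C₀ × (r + r²) = 13.66 × (0.3374 + 0.1138) = 6.163 mg/L

6.16 mg/L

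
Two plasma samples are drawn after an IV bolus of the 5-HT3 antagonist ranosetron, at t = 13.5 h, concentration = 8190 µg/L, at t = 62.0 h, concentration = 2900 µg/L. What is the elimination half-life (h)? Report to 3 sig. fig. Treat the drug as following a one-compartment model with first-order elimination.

32.4 h

k = ln(C₁/C₂) / (t₂ − t₁) = ln(8190/2900) / (62.0 − 13.5)
  = 1.038 / 48.50 = 0.02140 h⁻¹
t½ = ln2 / k = 0.693147 / 0.02140 = 32.39 h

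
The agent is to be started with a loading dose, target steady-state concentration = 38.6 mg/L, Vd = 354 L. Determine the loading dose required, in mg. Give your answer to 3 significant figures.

13700 mg

LD = Css × Vd = 38.6 × 354 = 13660 mg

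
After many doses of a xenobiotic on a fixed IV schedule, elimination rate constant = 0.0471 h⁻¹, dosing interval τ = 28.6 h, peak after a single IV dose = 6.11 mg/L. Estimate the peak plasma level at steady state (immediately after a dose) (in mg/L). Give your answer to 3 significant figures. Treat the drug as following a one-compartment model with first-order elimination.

e^(−kτ) = e^(−0.04710 × 28.6) = 0.2600
Accumulation ratio R = 1 / (1 − e^(−kτ)) = 1 / (1 − 0.2600) = 1.351
Steady-state peak = C₀ × R = 6.11 × 1.351 = 8.255 mg/L

8.26 mg/L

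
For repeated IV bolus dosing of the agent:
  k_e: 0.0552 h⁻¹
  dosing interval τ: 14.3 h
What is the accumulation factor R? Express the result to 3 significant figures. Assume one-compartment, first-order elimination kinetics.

1.83

e^(−kτ) = e^(−0.05520 × 14.3) = 0.4541
Accumulation ratio R = 1 / (1 − e^(−kτ)) = 1 / (1 − 0.4541) = 1.832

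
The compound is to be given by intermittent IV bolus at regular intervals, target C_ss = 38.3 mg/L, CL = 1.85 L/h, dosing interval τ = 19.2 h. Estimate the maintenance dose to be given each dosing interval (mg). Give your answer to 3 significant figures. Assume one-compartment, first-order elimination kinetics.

1360 mg

At steady state, Dose/τ = Css × CL.
Dose = Css × CL × τ = 38.3 × 1.850 × 19.2 = 1360 mg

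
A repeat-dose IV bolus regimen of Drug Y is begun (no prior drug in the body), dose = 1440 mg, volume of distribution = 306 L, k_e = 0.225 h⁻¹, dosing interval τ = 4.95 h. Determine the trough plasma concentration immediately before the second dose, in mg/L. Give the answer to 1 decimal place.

1.5 mg/L

C₀ per dose = Dose / Vd = 1440 / 306 = 4.706 mg/L
Fraction remaining after one interval: r = e^(−kτ) = e^(−0.2250 × 4.95) = 0.3283
Before dose 2, 1 dose has been given (aged 1τ).
C_trough = C₀ × r = 4.706 × 0.3283 = 1.545 mg/L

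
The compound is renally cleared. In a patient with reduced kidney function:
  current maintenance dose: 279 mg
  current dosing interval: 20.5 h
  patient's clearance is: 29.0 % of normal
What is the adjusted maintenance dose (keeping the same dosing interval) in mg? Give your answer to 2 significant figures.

81 mg

To keep the same average steady-state level, dosing rate must scale with clearance.
CL ratio = 29.0 / 100 = 0.2900
New dose (same interval) = 279 × 0.2900 = 80.91 mg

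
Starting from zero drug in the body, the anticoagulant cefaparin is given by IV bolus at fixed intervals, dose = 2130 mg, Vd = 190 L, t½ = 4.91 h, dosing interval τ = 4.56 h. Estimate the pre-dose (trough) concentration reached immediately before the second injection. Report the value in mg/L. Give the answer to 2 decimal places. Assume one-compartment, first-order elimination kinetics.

5.89 mg/L

C₀ per dose = Dose / Vd = 2130 / 190 = 11.21 mg/L
k = ln2 / t½ = 0.693147 / 4.91 = 0.1412 h⁻¹
Fraction remaining after one interval: r = e^(−kτ) = e^(−0.1412 × 4.56) = 0.5253
Before dose 2, 1 dose has been given (aged 1τ).
C_trough = C₀ × r = 11.21 × 0.5253 = 5.889 mg/L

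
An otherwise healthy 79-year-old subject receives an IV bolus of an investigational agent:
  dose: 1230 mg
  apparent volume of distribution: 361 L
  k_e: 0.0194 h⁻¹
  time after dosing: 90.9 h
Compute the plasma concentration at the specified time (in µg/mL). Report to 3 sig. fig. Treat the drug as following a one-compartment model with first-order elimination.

0.584 µg/mL

C₀ = Dose / Vd = 1230 / 361 = 3.407 mg/L
C = C₀ · e^(−k·t) = 3.407 × e^(−0.01940 × 90.9)
  = 3.407 × 0.1715 = 0.5843 mg/L
(0.5843 mg/L = 0.5843 µg/mL)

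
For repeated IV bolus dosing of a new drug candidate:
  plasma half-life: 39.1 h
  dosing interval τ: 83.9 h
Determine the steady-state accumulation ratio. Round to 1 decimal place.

k = ln2 / t½ = 0.693147 / 39.1 = 0.01773 h⁻¹
e^(−kτ) = e^(−0.01773 × 83.9) = 0.2259
Accumulation ratio R = 1 / (1 − e^(−kτ)) = 1 / (1 − 0.2259) = 1.292

1.3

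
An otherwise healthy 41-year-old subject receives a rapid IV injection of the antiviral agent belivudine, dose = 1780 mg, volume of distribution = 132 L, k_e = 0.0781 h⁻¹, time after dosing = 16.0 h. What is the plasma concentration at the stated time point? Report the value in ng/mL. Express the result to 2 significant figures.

C₀ = Dose / Vd = 1780 / 132 = 13.48 mg/L
C = C₀ · e^(−k·t) = 13.48 × e^(−0.07810 × 16.0)
  = 13.48 × 0.2866 = 3.863 mg/L
Convert: 3.863 mg/L × 1000 = 3863 ng/mL

3900 ng/mL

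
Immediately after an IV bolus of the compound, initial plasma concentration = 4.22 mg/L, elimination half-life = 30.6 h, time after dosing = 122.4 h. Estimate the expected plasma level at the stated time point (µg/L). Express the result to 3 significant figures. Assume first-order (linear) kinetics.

k = ln2 / t½ = 0.693147 / 30.6 = 0.02265 h⁻¹
t / t½ = 122.4 / 30.6 = 4 half-lives
C = C₀ × (1/2)^4 = 4.220 × 0.06250 = 0.2638 mg/L
Convert: 0.2638 mg/L × 1000 = 263.8 µg/L

264 µg/L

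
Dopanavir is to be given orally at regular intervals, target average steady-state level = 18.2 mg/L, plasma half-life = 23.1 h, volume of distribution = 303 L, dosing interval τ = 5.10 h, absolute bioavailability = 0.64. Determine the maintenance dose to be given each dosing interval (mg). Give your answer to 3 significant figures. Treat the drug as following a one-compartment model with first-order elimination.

k = ln2 / t½ = 0.693147 / 23.1 = 0.03001 h⁻¹
CL = k × Vd = 0.03001 × 303 = 9.093 L/h
At steady state, F × (Dose/τ) = Css × CL.
Dose = Css × CL × τ / F = 18.2 × 9.093 × 5.10 / 0.64 = 1319 mg

1320 mg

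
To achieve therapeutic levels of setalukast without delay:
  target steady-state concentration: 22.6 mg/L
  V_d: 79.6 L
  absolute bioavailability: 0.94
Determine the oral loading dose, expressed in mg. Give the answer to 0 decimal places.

LD = Css × Vd / F = 22.6 × 79.6 / 0.94 = 1914 mg

1914 mg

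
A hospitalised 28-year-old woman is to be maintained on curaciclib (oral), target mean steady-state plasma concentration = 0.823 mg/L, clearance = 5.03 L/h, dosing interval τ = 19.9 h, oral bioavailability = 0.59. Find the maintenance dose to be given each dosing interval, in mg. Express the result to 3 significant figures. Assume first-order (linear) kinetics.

At steady state, F × (Dose/τ) = Css × CL.
Dose = Css × CL × τ / F = 0.823 × 5.030 × 19.9 / 0.59 = 139.6 mg

140 mg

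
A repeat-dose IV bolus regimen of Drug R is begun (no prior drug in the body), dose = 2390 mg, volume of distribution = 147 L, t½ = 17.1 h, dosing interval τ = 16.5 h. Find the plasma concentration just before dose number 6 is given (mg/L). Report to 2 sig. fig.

C₀ per dose = Dose / Vd = 2390 / 147 = 16.26 mg/L
k = ln2 / t½ = 0.693147 / 17.1 = 0.04053 h⁻¹
Fraction remaining after one interval: r = e^(−kτ) = e^(−0.04053 × 16.5) = 0.5124
Before dose 6, 5 doses have been given (aged 1τ, 2τ, 3τ, 4τ, 5τ).
C_trough = C₀ × (r + r² + … + r^5) = C₀ × r(1−r^5)/(1−r)
        = 16.26 × 0.5124 × (1 − 0.03532) / (1 − 0.5124) = 16.48 mg/L

16 mg/L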